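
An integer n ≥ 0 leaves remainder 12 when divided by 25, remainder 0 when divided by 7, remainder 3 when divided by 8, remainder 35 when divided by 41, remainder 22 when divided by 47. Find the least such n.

From n ≡ 12 (mod 25) write n = 12 + 25t. Substituting into n ≡ 0 (mod 7) gives 25t ≡ 2 (mod 7), and since 4⁻¹ ≡ 2 (mod 7), t ≡ 4. Hence n ≡ 12 + 25·4 = 112 (mod 175).
From n ≡ 112 (mod 175) write n = 112 + 175t. Substituting into n ≡ 3 (mod 8) gives 175t ≡ 3 (mod 8), and since 7⁻¹ ≡ 7 (mod 8), t ≡ 5. Hence n ≡ 112 + 175·5 = 987 (mod 1400).
From n ≡ 987 (mod 1400) write n = 987 + 1400t. Substituting into n ≡ 35 (mod 41) gives 1400t ≡ 32 (mod 41), and since 6⁻¹ ≡ 7 (mod 41), t ≡ 19. Hence n ≡ 987 + 1400·19 = 27587 (mod 57400).
From n ≡ 27587 (mod 57400) write n = 27587 + 57400t. Substituting into n ≡ 22 (mod 47) gives 57400t ≡ 24 (mod 47), and since 13⁻¹ ≡ 29 (mod 47), t ≡ 38. Hence n ≡ 27587 + 57400·38 = 2208787 (mod 2697800).

2208787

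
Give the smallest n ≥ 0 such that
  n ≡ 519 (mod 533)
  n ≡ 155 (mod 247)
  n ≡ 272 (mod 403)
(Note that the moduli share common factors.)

gcd(533, 247) = 13 and 13 | (155 − 519), so the pair is consistent; merging gives n ≡ 9047 (mod 10127), where 10127 = lcm(533, 247).
gcd(10127, 403) = 13 and 13 | (272 − 9047), so the pair is consistent; merging gives n ≡ 262222 (mod 313937), where 313937 = lcm(10127, 403).
The solution is unique modulo lcm(533, 247, 403) = 313937.

262222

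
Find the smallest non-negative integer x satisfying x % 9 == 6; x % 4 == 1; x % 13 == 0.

The moduli are pairwise coprime; N = 9·4·13 = 468.
N/9 = 52; 52 ≡ 7 (mod 9); 7·4 ≡ 1, so inverse 4.
N/4 = 117; 117 ≡ 1 (mod 4), inverse 1.
N/13 = 36; 36 ≡ 10 (mod 13); 10·4 ≡ 1, so inverse 4.
x ≡ 6·52·4 + 1·117·1 + 0·36·4 = 1365.
1365 mod 468 = 429.

429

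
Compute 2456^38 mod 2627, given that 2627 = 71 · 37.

2379

Mod 71: 2456 ≡ 42; 42^38 ≡ 36 (mod 71).
Mod 37: 2456 ≡ 14; by Fermat, exponent reduces to 38 mod 36 = 2; 14^2 ≡ 11 (mod 37).
Combine by CRT: x ≡ 36 (mod 71), x ≡ 11 (mod 37) ⇒ x ≡ 2379 (mod 2627).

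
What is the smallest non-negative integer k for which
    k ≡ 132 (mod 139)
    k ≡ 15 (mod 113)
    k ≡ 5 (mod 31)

117309

The moduli are pairwise coprime; N = 139·113·31 = 486917.
N/139 = 3503; 3503 ≡ 28 (mod 139); 28·5 ≡ 1, so inverse 5.
N/113 = 4309; 4309 ≡ 15 (mod 113); 15·98 ≡ 1, so inverse 98.
N/31 = 15707; 15707 ≡ 21 (mod 31); 21·3 ≡ 1, so inverse 3.
k ≡ 132·3503·5 + 15·4309·98 + 5·15707·3 = 8881815.
8881815 mod 486917 = 117309.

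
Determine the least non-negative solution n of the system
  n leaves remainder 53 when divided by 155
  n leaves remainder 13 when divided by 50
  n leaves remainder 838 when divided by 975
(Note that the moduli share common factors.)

17413

Combine the congruences pairwise.
gcd(155, 50) = 5 and 5 | (13 − 53), so the pair is consistent; merging gives n ≡ 363 (mod 1550), where 1550 = lcm(155, 50).
gcd(1550, 975) = 25 and 25 | (838 − 363), so the pair is consistent; merging gives n ≡ 17413 (mod 60450), where 60450 = lcm(1550, 975).
The solution is unique modulo lcm(155, 50, 975) = 60450.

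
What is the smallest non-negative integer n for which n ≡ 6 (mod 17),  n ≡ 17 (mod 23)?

40

From n ≡ 6 (mod 17) write n = 6 + 17t. Substituting into n ≡ 17 (mod 23) gives 17t ≡ 11 (mod 23), and since 17⁻¹ ≡ 19 (mod 23), t ≡ 2. Hence n ≡ 6 + 17·2 = 40 (mod 391).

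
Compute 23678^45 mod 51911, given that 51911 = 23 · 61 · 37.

Mod 23: 23678 ≡ 11; by Fermat, exponent reduces to 45 mod 22 = 1; 11^1 ≡ 11 (mod 23).
Mod 61: 23678 ≡ 10; 10^45 ≡ 11 (mod 61).
Mod 37: 23678 ≡ 35; by Fermat, exponent reduces to 45 mod 36 = 9; 35^9 ≡ 6 (mod 37).
Combine by CRT: x ≡ 11 (mod 23), x ≡ 11 (mod 61), x ≡ 6 (mod 37) ⇒ x ≡ 19653 (mod 51911).

19653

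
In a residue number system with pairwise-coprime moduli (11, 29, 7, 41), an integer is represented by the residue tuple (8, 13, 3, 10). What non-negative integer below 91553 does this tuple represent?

24692

The moduli are pairwise coprime; N = 11·29·7·41 = 91553.
N/11 = 8323; 8323 ≡ 7 (mod 11); 7·8 ≡ 1, so inverse 8.
N/29 = 3157; 3157 ≡ 25 (mod 29); 25·7 ≡ 1, so inverse 7.
N/7 = 13079; 13079 ≡ 3 (mod 7); 3·5 ≡ 1, so inverse 5.
N/41 = 2233; 2233 ≡ 19 (mod 41); 19·13 ≡ 1, so inverse 13.
x ≡ 8·8323·8 + 13·3157·7 + 3·13079·5 + 10·2233·13 = 1306434.
1306434 mod 91553 = 24692.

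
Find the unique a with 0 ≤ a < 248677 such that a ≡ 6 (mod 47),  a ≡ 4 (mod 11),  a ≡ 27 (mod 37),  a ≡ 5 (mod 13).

From a ≡ 6 (mod 47) write a = 6 + 47t. Substituting into a ≡ 4 (mod 11) gives 47t ≡ 9 (mod 11), and since 3⁻¹ ≡ 4 (mod 11), t ≡ 3. Hence a ≡ 6 + 47·3 = 147 (mod 517).
From a ≡ 147 (mod 517) write a = 147 + 517t. Substituting into a ≡ 27 (mod 37) gives 517t ≡ 28 (mod 37), and since 36⁻¹ ≡ 36 (mod 37), t ≡ 9. Hence a ≡ 147 + 517·9 = 4800 (mod 19129).
From a ≡ 4800 (mod 19129) write a = 4800 + 19129t. Substituting into a ≡ 5 (mod 13) gives 19129t ≡ 2 (mod 13), and since 6⁻¹ ≡ 11 (mod 13), t ≡ 9. Hence a ≡ 4800 + 19129·9 = 176961 (mod 248677).

176961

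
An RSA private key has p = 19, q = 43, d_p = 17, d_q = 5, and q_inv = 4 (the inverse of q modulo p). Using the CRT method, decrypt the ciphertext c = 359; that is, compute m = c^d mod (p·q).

769

m₁ = c^(d_p) mod p: c ≡ 17 (mod 19), and 17^17 mod 19 = 9.
m₂ = c^(d_q) mod q: c ≡ 15 (mod 43), and 15^5 mod 43 = 38.
h = q_inv·(m₁ − m₂) mod p = 4·(9 − 38) mod 19 = 17.
m = m₂ + h·q = 38 + 17·43 = 769.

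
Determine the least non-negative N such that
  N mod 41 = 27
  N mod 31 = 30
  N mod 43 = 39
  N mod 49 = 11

2445062

The moduli are pairwise coprime; M = 41·31·43·49 = 2677997.
M/41 = 65317; 65317 ≡ 4 (mod 41); 4·31 ≡ 1, so inverse 31.
M/31 = 86387; 86387 ≡ 21 (mod 31); 21·3 ≡ 1, so inverse 3.
M/43 = 62279; 62279 ≡ 15 (mod 43); 15·23 ≡ 1, so inverse 23.
M/49 = 54653; 54653 ≡ 18 (mod 49); 18·30 ≡ 1, so inverse 30.
N ≡ 27·65317·31 + 30·86387·3 + 39·62279·23 + 11·54653·30 = 136344912.
136344912 mod 2677997 = 2445062.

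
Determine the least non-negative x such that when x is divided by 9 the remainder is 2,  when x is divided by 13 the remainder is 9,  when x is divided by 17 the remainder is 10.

The moduli are pairwise coprime; N = 9·13·17 = 1989.
N/9 = 221; 221 ≡ 5 (mod 9); 5·2 ≡ 1, so inverse 2.
N/13 = 153; 153 ≡ 10 (mod 13); 10·4 ≡ 1, so inverse 4.
N/17 = 117; 117 ≡ 15 (mod 17); 15·8 ≡ 1, so inverse 8.
x ≡ 2·221·2 + 9·153·4 + 10·117·8 = 15752.
15752 mod 1989 = 1829.

1829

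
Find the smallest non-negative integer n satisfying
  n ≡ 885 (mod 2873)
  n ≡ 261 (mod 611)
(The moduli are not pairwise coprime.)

107186

Combine the congruences pairwise.
gcd(2873, 611) = 13 and 13 | (261 − 885), so the pair is consistent; merging gives n ≡ 107186 (mod 135031), where 135031 = lcm(2873, 611).
The solution is unique modulo lcm(2873, 611) = 135031.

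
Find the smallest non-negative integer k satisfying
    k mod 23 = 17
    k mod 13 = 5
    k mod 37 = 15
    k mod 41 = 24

The moduli are pairwise coprime; N = 23·13·37·41 = 453583.
N/23 = 19721; 19721 ≡ 10 (mod 23); 10·7 ≡ 1, so inverse 7.
N/13 = 34891; 34891 ≡ 12 (mod 13); 12·12 ≡ 1, so inverse 12.
N/37 = 12259; 12259 ≡ 12 (mod 37); 12·34 ≡ 1, so inverse 34.
N/41 = 11063; 11063 ≡ 34 (mod 41); 34·35 ≡ 1, so inverse 35.
k ≡ 17·19721·7 + 5·34891·12 + 15·12259·34 + 24·11063·35 = 19985269.
19985269 mod 453583 = 27617.

27617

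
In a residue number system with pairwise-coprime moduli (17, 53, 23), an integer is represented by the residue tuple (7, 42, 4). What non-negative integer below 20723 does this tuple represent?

The moduli are pairwise coprime; N = 17·53·23 = 20723.
N/17 = 1219; 1219 ≡ 12 (mod 17); 12·10 ≡ 1, so inverse 10.
N/53 = 391; 391 ≡ 20 (mod 53); 20·8 ≡ 1, so inverse 8.
N/23 = 901; 901 ≡ 4 (mod 23); 4·6 ≡ 1, so inverse 6.
x ≡ 7·1219·10 + 42·391·8 + 4·901·6 = 238330.
238330 mod 20723 = 10377.

10377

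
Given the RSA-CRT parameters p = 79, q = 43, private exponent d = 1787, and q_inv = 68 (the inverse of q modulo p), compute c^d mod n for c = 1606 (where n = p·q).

3106

d_p = d mod (p−1) = 1787 mod 78 = 71; d_q = d mod (q−1) = 23.
m₁ = c^(d_p) mod p: c ≡ 26 (mod 79), and 26^71 mod 79 = 25.
m₂ = c^(d_q) mod q: c ≡ 15 (mod 43), and 15^23 mod 43 = 10.
h = q_inv·(m₁ − m₂) mod p = 68·(25 − 10) mod 79 = 72.
m = m₂ + h·q = 10 + 72·43 = 3106.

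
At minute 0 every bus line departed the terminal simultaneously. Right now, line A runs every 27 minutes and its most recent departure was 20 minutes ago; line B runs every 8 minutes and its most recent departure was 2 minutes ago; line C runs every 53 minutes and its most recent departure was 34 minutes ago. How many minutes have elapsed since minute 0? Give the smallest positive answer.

The moduli are pairwise coprime; N = 27·8·53 = 11448.
N/27 = 424; 424 ≡ 19 (mod 27); 19·10 ≡ 1, so inverse 10.
N/8 = 1431; 1431 ≡ 7 (mod 8); 7·7 ≡ 1, so inverse 7.
N/53 = 216; 216 ≡ 4 (mod 53); 4·40 ≡ 1, so inverse 40.
t ≡ 20·424·10 + 2·1431·7 + 34·216·40 = 398594.
398594 mod 11448 = 9362.

9362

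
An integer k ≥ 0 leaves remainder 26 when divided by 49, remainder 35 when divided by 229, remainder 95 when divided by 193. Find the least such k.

The moduli are pairwise coprime; N = 49·229·193 = 2165653.
N/49 = 44197; 44197 ≡ 48 (mod 49); 48·48 ≡ 1, so inverse 48.
N/229 = 9457; 9457 ≡ 68 (mod 229); 68·64 ≡ 1, so inverse 64.
N/193 = 11221; 11221 ≡ 27 (mod 193); 27·143 ≡ 1, so inverse 143.
k ≡ 26·44197·48 + 35·9457·64 + 95·11221·143 = 228778821.
228778821 mod 2165653 = 1385256.

1385256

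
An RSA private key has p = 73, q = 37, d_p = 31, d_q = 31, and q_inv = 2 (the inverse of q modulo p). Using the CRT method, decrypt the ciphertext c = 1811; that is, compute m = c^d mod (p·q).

m₁ = c^(d_p) mod p: c ≡ 59 (mod 73), and 59^31 mod 73 = 31.
m₂ = c^(d_q) mod q: c ≡ 35 (mod 37), and 35^31 mod 37 = 15.
h = q_inv·(m₁ − m₂) mod p = 2·(31 − 15) mod 73 = 32.
m = m₂ + h·q = 15 + 32·37 = 1199.

1199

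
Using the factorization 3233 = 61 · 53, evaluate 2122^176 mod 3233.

1084

Mod 61: 2122 ≡ 48; by Fermat, exponent reduces to 176 mod 60 = 56; 48^56 ≡ 47 (mod 61).
Mod 53: 2122 ≡ 2; by Fermat, exponent reduces to 176 mod 52 = 20; 2^20 ≡ 24 (mod 53).
Combine by CRT: x ≡ 47 (mod 61), x ≡ 24 (mod 53) ⇒ x ≡ 1084 (mod 3233).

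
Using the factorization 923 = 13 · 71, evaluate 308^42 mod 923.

573

Mod 13: 308 ≡ 9; by Fermat, exponent reduces to 42 mod 12 = 6; 9^6 ≡ 1 (mod 13).
Mod 71: 308 ≡ 24; 24^42 ≡ 5 (mod 71).
Combine by CRT: x ≡ 1 (mod 13), x ≡ 5 (mod 71) ⇒ x ≡ 573 (mod 923).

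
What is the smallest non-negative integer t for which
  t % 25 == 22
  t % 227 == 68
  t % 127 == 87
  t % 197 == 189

The moduli are pairwise coprime; N = 25·227·127·197 = 141982825.
N/25 = 5679313; 5679313 ≡ 13 (mod 25); 13·2 ≡ 1, so inverse 2.
N/227 = 625475; 625475 ≡ 90 (mod 227); 90·169 ≡ 1, so inverse 169.
N/127 = 1117975; 1117975 ≡ 121 (mod 127); 121·21 ≡ 1, so inverse 21.
N/197 = 720725; 720725 ≡ 99 (mod 197); 99·2 ≡ 1, so inverse 2.
t ≡ 22·5679313·2 + 68·625475·169 + 87·1117975·21 + 189·720725·2 = 9752822847.
9752822847 mod 141982825 = 97990747.

97990747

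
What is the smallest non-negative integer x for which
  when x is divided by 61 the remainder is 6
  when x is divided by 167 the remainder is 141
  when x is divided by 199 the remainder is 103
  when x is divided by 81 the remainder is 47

42428495

From x ≡ 6 (mod 61) write x = 6 + 61t. Substituting into x ≡ 141 (mod 167) gives 61t ≡ 135 (mod 167), and since 61⁻¹ ≡ 115 (mod 167), t ≡ 161. Hence x ≡ 6 + 61·161 = 9827 (mod 10187).
From x ≡ 9827 (mod 10187) write x = 9827 + 10187t. Substituting into x ≡ 103 (mod 199) gives 10187t ≡ 27 (mod 199), and since 38⁻¹ ≡ 110 (mod 199), t ≡ 184. Hence x ≡ 9827 + 10187·184 = 1884235 (mod 2027213).
From x ≡ 1884235 (mod 2027213) write x = 1884235 + 2027213t. Substituting into x ≡ 47 (mod 81) gives 2027213t ≡ 34 (mod 81), and since 26⁻¹ ≡ 53 (mod 81), t ≡ 20. Hence x ≡ 1884235 + 2027213·20 = 42428495 (mod 164204253).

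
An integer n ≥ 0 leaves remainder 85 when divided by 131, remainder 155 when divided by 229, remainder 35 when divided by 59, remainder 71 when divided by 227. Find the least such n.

The moduli are pairwise coprime; M = 131·229·59·227 = 401776607.
M/131 = 3066997; 3066997 ≡ 25 (mod 131); 25·21 ≡ 1, so inverse 21.
M/229 = 1754483; 1754483 ≡ 114 (mod 229); 114·227 ≡ 1, so inverse 227.
M/59 = 6809773; 6809773 ≡ 52 (mod 59); 52·42 ≡ 1, so inverse 42.
M/227 = 1769941; 1769941 ≡ 22 (mod 227); 22·31 ≡ 1, so inverse 31.
n ≡ 85·3066997·21 + 155·1754483·227 + 35·6809773·42 + 71·1769941·31 = 81112080451.
81112080451 mod 401776607 = 354982444.

354982444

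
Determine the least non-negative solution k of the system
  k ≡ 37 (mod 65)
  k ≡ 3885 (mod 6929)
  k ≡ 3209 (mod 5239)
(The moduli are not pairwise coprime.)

gcd(65, 6929) = 13 and 13 | (3885 − 37), so the pair is consistent; merging gives k ≡ 24672 (mod 34645), where 34645 = lcm(65, 6929).
gcd(34645, 5239) = 169 and 169 | (3209 − 24672), so the pair is consistent; merging gives k ≡ 301832 (mod 1073995), where 1073995 = lcm(34645, 5239).
The solution is unique modulo lcm(65, 6929, 5239) = 1073995.

301832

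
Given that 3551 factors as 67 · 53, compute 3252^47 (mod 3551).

Mod 67: 3252 ≡ 36; 36^47 ≡ 17 (mod 67).
Mod 53: 3252 ≡ 19; 19^47 ≡ 33 (mod 53).
Combine by CRT: x ≡ 17 (mod 67), x ≡ 33 (mod 53) ⇒ x ≡ 2630 (mod 3551).

2630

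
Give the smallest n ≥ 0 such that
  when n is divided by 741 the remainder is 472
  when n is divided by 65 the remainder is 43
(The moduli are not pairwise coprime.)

Combine the congruences pairwise.
gcd(741, 65) = 13 and 13 | (43 − 472), so the pair is consistent; merging gives n ≡ 1213 (mod 3705), where 3705 = lcm(741, 65).
The solution is unique modulo lcm(741, 65) = 3705.

1213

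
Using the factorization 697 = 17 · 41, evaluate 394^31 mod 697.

312

Mod 17: 394 ≡ 3; by Fermat, exponent reduces to 31 mod 16 = 15; 3^15 ≡ 6 (mod 17).
Mod 41: 394 ≡ 25; 25^31 ≡ 25 (mod 41).
Combine by CRT: x ≡ 6 (mod 17), x ≡ 25 (mod 41) ⇒ x ≡ 312 (mod 697).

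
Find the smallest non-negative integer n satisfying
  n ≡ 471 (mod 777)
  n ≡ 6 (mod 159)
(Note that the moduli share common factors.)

gcd(777, 159) = 3 and 3 | (6 − 471), so the pair is consistent; merging gives n ≡ 13680 (mod 41181), where 41181 = lcm(777, 159).
The solution is unique modulo lcm(777, 159) = 41181.

13680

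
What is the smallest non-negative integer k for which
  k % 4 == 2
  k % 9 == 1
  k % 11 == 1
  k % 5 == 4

694

The moduli are pairwise coprime; N = 4·9·11·5 = 1980.
N/4 = 495; 495 ≡ 3 (mod 4); 3·3 ≡ 1, so inverse 3.
N/9 = 220; 220 ≡ 4 (mod 9); 4·7 ≡ 1, so inverse 7.
N/11 = 180; 180 ≡ 4 (mod 11); 4·3 ≡ 1, so inverse 3.
N/5 = 396; 396 ≡ 1 (mod 5), inverse 1.
k ≡ 2·495·3 + 1·220·7 + 1·180·3 + 4·396·1 = 6634.
6634 mod 1980 = 694.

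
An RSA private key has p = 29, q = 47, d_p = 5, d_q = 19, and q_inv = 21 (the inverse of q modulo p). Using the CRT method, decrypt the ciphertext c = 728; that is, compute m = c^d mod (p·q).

m₁ = c^(d_p) mod p: c ≡ 3 (mod 29), and 3^5 mod 29 = 11.
m₂ = c^(d_q) mod q: c ≡ 23 (mod 47), and 23^19 mod 47 = 31.
h = q_inv·(m₁ − m₂) mod p = 21·(11 − 31) mod 29 = 15.
m = m₂ + h·q = 31 + 15·47 = 736.

736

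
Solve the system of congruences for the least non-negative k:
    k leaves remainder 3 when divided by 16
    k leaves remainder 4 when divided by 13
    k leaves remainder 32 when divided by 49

Combine the congruences pairwise.
From k ≡ 3 (mod 16) write k = 3 + 16t. Substituting into k ≡ 4 (mod 13) gives 16t ≡ 1 (mod 13), and since 3⁻¹ ≡ 9 (mod 13), t ≡ 9. Hence k ≡ 3 + 16·9 = 147 (mod 208).
From k ≡ 147 (mod 208) write k = 147 + 208t. Substituting into k ≡ 32 (mod 49) gives 208t ≡ 32 (mod 49), and since 12⁻¹ ≡ 45 (mod 49), t ≡ 19. Hence k ≡ 147 + 208·19 = 4099 (mod 10192).

4099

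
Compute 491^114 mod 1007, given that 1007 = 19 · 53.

Mod 19: 491 ≡ 16; by Fermat, exponent reduces to 114 mod 18 = 6; 16^6 ≡ 7 (mod 19).
Mod 53: 491 ≡ 14; by Fermat, exponent reduces to 114 mod 52 = 10; 14^10 ≡ 29 (mod 53).
Combine by CRT: x ≡ 7 (mod 19), x ≡ 29 (mod 53) ⇒ x ≡ 824 (mod 1007).

824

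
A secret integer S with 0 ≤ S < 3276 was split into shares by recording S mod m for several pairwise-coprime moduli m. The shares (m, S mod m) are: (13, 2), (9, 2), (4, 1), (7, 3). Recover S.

The moduli are pairwise coprime; N = 13·9·4·7 = 3276.
N/13 = 252; 252 ≡ 5 (mod 13); 5·8 ≡ 1, so inverse 8.
N/9 = 364; 364 ≡ 4 (mod 9); 4·7 ≡ 1, so inverse 7.
N/4 = 819; 819 ≡ 3 (mod 4); 3·3 ≡ 1, so inverse 3.
N/7 = 468; 468 ≡ 6 (mod 7); 6·6 ≡ 1, so inverse 6.
S ≡ 2·252·8 + 2·364·7 + 1·819·3 + 3·468·6 = 20009.
20009 mod 3276 = 353.

353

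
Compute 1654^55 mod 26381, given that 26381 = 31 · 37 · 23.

Mod 31: 1654 ≡ 11; by Fermat, exponent reduces to 55 mod 30 = 25; 11^25 ≡ 26 (mod 31).
Mod 37: 1654 ≡ 26; by Fermat, exponent reduces to 55 mod 36 = 19; 26^19 ≡ 26 (mod 37).
Mod 23: 1654 ≡ 21; by Fermat, exponent reduces to 55 mod 22 = 11; 21^11 ≡ 22 (mod 23).
Combine by CRT: x ≡ 26 (mod 31), x ≡ 26 (mod 37), x ≡ 22 (mod 23) ⇒ x ≡ 10349 (mod 26381).

10349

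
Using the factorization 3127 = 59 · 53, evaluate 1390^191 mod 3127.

Mod 59: 1390 ≡ 33; by Fermat, exponent reduces to 191 mod 58 = 17; 33^17 ≡ 30 (mod 59).
Mod 53: 1390 ≡ 12; by Fermat, exponent reduces to 191 mod 52 = 35; 12^35 ≡ 39 (mod 53).
Combine by CRT: x ≡ 30 (mod 59), x ≡ 39 (mod 53) ⇒ x ≡ 1682 (mod 3127).

1682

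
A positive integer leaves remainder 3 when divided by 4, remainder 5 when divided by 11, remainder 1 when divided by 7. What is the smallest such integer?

The moduli are pairwise coprime; N = 4·11·7 = 308.
N/4 = 77; 77 ≡ 1 (mod 4), inverse 1.
N/11 = 28; 28 ≡ 6 (mod 11); 6·2 ≡ 1, so inverse 2.
N/7 = 44; 44 ≡ 2 (mod 7); 2·4 ≡ 1, so inverse 4.
a ≡ 3·77·1 + 5·28·2 + 1·44·4 = 687.
687 mod 308 = 71.

71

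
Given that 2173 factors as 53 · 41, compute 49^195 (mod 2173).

Mod 53: 49 ≡ 49; by Fermat, exponent reduces to 195 mod 52 = 39; 49^39 ≡ 1 (mod 53).
Mod 41: 49 ≡ 8; by Fermat, exponent reduces to 195 mod 40 = 35; 8^35 ≡ 32 (mod 41).
Combine by CRT: x ≡ 1 (mod 53), x ≡ 32 (mod 41) ⇒ x ≡ 319 (mod 2173).

319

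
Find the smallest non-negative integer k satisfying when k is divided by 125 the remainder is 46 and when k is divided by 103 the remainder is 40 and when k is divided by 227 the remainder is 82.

654296

From k ≡ 46 (mod 125) write k = 46 + 125t. Substituting into k ≡ 40 (mod 103) gives 125t ≡ 97 (mod 103), and since 22⁻¹ ≡ 89 (mod 103), t ≡ 84. Hence k ≡ 46 + 125·84 = 10546 (mod 12875).
From k ≡ 10546 (mod 12875) write k = 10546 + 12875t. Substituting into k ≡ 82 (mod 227) gives 12875t ≡ 205 (mod 227), and since 163⁻¹ ≡ 39 (mod 227), t ≡ 50. Hence k ≡ 10546 + 12875·50 = 654296 (mod 2922625).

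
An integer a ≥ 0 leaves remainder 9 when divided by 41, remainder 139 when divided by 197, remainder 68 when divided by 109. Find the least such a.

The moduli are pairwise coprime; N = 41·197·109 = 880393.
N/41 = 21473; 21473 ≡ 30 (mod 41); 30·26 ≡ 1, so inverse 26.
N/197 = 4469; 4469 ≡ 135 (mod 197); 135·54 ≡ 1, so inverse 54.
N/109 = 8077; 8077 ≡ 11 (mod 109); 11·10 ≡ 1, so inverse 10.
a ≡ 9·21473·26 + 139·4469·54 + 68·8077·10 = 44061356.
44061356 mod 880393 = 41706.

41706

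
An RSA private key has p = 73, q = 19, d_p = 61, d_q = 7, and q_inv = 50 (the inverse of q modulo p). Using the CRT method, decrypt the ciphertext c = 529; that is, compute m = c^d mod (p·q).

m₁ = c^(d_p) mod p: c ≡ 18 (mod 73), and 18^61 mod 73 = 57.
m₂ = c^(d_q) mod q: c ≡ 16 (mod 19), and 16^7 mod 19 = 17.
h = q_inv·(m₁ − m₂) mod p = 50·(57 − 17) mod 73 = 29.
m = m₂ + h·q = 17 + 29·19 = 568.

568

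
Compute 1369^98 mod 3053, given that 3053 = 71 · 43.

995

Mod 71: 1369 ≡ 20; by Fermat, exponent reduces to 98 mod 70 = 28; 20^28 ≡ 1 (mod 71).
Mod 43: 1369 ≡ 36; by Fermat, exponent reduces to 98 mod 42 = 14; 36^14 ≡ 6 (mod 43).
Combine by CRT: x ≡ 1 (mod 71), x ≡ 6 (mod 43) ⇒ x ≡ 995 (mod 3053).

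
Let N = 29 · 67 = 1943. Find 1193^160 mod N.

1892

Mod 29: 1193 ≡ 4; by Fermat, exponent reduces to 160 mod 28 = 20; 4^20 ≡ 7 (mod 29).
Mod 67: 1193 ≡ 54; by Fermat, exponent reduces to 160 mod 66 = 28; 54^28 ≡ 16 (mod 67).
Combine by CRT: x ≡ 7 (mod 29), x ≡ 16 (mod 67) ⇒ x ≡ 1892 (mod 1943).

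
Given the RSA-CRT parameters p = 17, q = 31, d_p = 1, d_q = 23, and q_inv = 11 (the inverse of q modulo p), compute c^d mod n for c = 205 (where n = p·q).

m₁ = c^(d_p) mod p: c ≡ 1 (mod 17), and 1^1 mod 17 = 1.
m₂ = c^(d_q) mod q: c ≡ 19 (mod 31), and 19^23 mod 31 = 9.
h = q_inv·(m₁ − m₂) mod p = 11·(1 − 9) mod 17 = 14.
m = m₂ + h·q = 9 + 14·31 = 443.

443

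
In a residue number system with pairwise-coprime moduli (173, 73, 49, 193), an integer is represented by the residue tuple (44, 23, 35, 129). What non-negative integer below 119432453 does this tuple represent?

66551933

Combine the congruences pairwise.
From x ≡ 44 (mod 173) write x = 44 + 173t. Substituting into x ≡ 23 (mod 73) gives 173t ≡ 52 (mod 73), and since 27⁻¹ ≡ 46 (mod 73), t ≡ 56. Hence x ≡ 44 + 173·56 = 9732 (mod 12629).
From x ≡ 9732 (mod 12629) write x = 9732 + 12629t. Substituting into x ≡ 35 (mod 49) gives 12629t ≡ 5 (mod 49), and since 36⁻¹ ≡ 15 (mod 49), t ≡ 26. Hence x ≡ 9732 + 12629·26 = 338086 (mod 618821).
From x ≡ 338086 (mod 618821) write x = 338086 + 618821t. Substituting into x ≡ 129 (mod 193) gives 618821t ≡ 179 (mod 193), and since 63⁻¹ ≡ 144 (mod 193), t ≡ 107. Hence x ≡ 338086 + 618821·107 = 66551933 (mod 119432453).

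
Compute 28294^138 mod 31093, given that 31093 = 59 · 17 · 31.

23917

Mod 59: 28294 ≡ 33; by Fermat, exponent reduces to 138 mod 58 = 22; 33^22 ≡ 22 (mod 59).
Mod 17: 28294 ≡ 6; by Fermat, exponent reduces to 138 mod 16 = 10; 6^10 ≡ 15 (mod 17).
Mod 31: 28294 ≡ 22; by Fermat, exponent reduces to 138 mod 30 = 18; 22^18 ≡ 16 (mod 31).
Combine by CRT: x ≡ 22 (mod 59), x ≡ 15 (mod 17), x ≡ 16 (mod 31) ⇒ x ≡ 23917 (mod 31093).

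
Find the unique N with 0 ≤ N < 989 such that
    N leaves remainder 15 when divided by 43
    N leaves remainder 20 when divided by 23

From N ≡ 15 (mod 43) write N = 15 + 43t. Substituting into N ≡ 20 (mod 23) gives 43t ≡ 5 (mod 23), and since 20⁻¹ ≡ 15 (mod 23), t ≡ 6. Hence N ≡ 15 + 43·6 = 273 (mod 989).

273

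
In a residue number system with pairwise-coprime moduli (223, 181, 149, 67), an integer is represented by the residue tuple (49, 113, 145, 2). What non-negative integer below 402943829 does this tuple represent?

The moduli are pairwise coprime; N = 223·181·149·67 = 402943829.
N/223 = 1806923; 1806923 ≡ 177 (mod 223); 177·63 ≡ 1, so inverse 63.
N/181 = 2226209; 2226209 ≡ 90 (mod 181); 90·179 ≡ 1, so inverse 179.
N/149 = 2704321; 2704321 ≡ 120 (mod 149); 120·113 ≡ 1, so inverse 113.
N/67 = 6014087; 6014087 ≡ 33 (mod 67); 33·65 ≡ 1, so inverse 65.
x ≡ 49·1806923·63 + 113·2226209·179 + 145·2704321·113 + 2·6014087·65 = 95699631639.
95699631639 mod 402943829 = 201944166.

201944166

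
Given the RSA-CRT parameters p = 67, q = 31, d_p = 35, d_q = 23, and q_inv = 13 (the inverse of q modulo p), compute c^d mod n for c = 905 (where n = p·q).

m₁ = c^(d_p) mod p: c ≡ 34 (mod 67), and 34^35 mod 67 = 50.
m₂ = c^(d_q) mod q: c ≡ 6 (mod 31), and 6^23 mod 31 = 26.
h = q_inv·(m₁ − m₂) mod p = 13·(50 − 26) mod 67 = 44.
m = m₂ + h·q = 26 + 44·31 = 1390.

1390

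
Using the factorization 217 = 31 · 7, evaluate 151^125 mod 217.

Mod 31: 151 ≡ 27; by Fermat, exponent reduces to 125 mod 30 = 5; 27^5 ≡ 30 (mod 31).
Mod 7: 151 ≡ 4; by Fermat, exponent reduces to 125 mod 6 = 5; 4^5 ≡ 2 (mod 7).
Combine by CRT: x ≡ 30 (mod 31), x ≡ 2 (mod 7) ⇒ x ≡ 30 (mod 217).

30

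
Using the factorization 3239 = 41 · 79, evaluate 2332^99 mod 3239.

295

Mod 41: 2332 ≡ 36; by Fermat, exponent reduces to 99 mod 40 = 19; 36^19 ≡ 8 (mod 41).
Mod 79: 2332 ≡ 41; by Fermat, exponent reduces to 99 mod 78 = 21; 41^21 ≡ 58 (mod 79).
Combine by CRT: x ≡ 8 (mod 41), x ≡ 58 (mod 79) ⇒ x ≡ 295 (mod 3239).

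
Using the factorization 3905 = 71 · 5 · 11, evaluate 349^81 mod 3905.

Mod 71: 349 ≡ 65; by Fermat, exponent reduces to 81 mod 70 = 11; 65^11 ≡ 22 (mod 71).
Mod 5: 349 ≡ 4; by Fermat, exponent reduces to 81 mod 4 = 1; 4^1 ≡ 4 (mod 5).
Mod 11: 349 ≡ 8; by Fermat, exponent reduces to 81 mod 10 = 1; 8^1 ≡ 8 (mod 11).
Combine by CRT: x ≡ 22 (mod 71), x ≡ 4 (mod 5), x ≡ 8 (mod 11) ⇒ x ≡ 1229 (mod 3905).

1229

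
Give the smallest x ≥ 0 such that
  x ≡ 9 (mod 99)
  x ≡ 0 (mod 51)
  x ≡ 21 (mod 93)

gcd(99, 51) = 3 and 3 | (0 − 9), so the pair is consistent; merging gives x ≡ 306 (mod 1683), where 1683 = lcm(99, 51).
gcd(1683, 93) = 3 and 3 | (21 − 306), so the pair is consistent; merging gives x ≡ 33966 (mod 52173), where 52173 = lcm(1683, 93).
The solution is unique modulo lcm(99, 51, 93) = 52173.

33966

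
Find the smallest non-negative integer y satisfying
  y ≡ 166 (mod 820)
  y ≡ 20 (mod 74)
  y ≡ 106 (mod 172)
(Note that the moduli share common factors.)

900526

gcd(820, 74) = 2 and 2 | (20 − 166), so the pair is consistent; merging gives y ≡ 20666 (mod 30340), where 30340 = lcm(820, 74).
gcd(30340, 172) = 4 and 4 | (106 − 20666), so the pair is consistent; merging gives y ≡ 900526 (mod 1304620), where 1304620 = lcm(30340, 172).
The solution is unique modulo lcm(820, 74, 172) = 1304620.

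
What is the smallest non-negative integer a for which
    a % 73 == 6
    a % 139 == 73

Combine the congruences pairwise.
From a ≡ 6 (mod 73) write a = 6 + 73t. Substituting into a ≡ 73 (mod 139) gives 73t ≡ 67 (mod 139), and since 73⁻¹ ≡ 40 (mod 139), t ≡ 39. Hence a ≡ 6 + 73·39 = 2853 (mod 10147).

2853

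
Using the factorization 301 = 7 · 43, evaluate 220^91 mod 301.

80

Mod 7: 220 ≡ 3; by Fermat, exponent reduces to 91 mod 6 = 1; 3^1 ≡ 3 (mod 7).
Mod 43: 220 ≡ 5; by Fermat, exponent reduces to 91 mod 42 = 7; 5^7 ≡ 37 (mod 43).
Combine by CRT: x ≡ 3 (mod 7), x ≡ 37 (mod 43) ⇒ x ≡ 80 (mod 301).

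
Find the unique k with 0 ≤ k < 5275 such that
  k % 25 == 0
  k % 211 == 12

Combine the congruences pairwise.
From k ≡ 0 (mod 25) write k = 0 + 25t. Substituting into k ≡ 12 (mod 211) gives 25t ≡ 12 (mod 211), and since 25⁻¹ ≡ 76 (mod 211), t ≡ 68. Hence k ≡ 0 + 25·68 = 1700 (mod 5275).

1700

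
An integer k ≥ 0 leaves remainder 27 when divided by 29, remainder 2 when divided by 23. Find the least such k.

From k ≡ 27 (mod 29) write k = 27 + 29t. Substituting into k ≡ 2 (mod 23) gives 29t ≡ 21 (mod 23), and since 6⁻¹ ≡ 4 (mod 23), t ≡ 15. Hence k ≡ 27 + 29·15 = 462 (mod 667).

462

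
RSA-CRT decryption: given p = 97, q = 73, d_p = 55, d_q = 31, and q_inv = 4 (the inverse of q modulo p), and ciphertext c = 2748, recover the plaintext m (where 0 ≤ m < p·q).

6391

m₁ = c^(d_p) mod p: c ≡ 32 (mod 97), and 32^55 mod 97 = 86.
m₂ = c^(d_q) mod q: c ≡ 47 (mod 73), and 47^31 mod 73 = 40.
h = q_inv·(m₁ − m₂) mod p = 4·(86 − 40) mod 97 = 87.
m = m₂ + h·q = 40 + 87·73 = 6391.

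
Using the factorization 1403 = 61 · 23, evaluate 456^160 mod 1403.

Mod 61: 456 ≡ 29; by Fermat, exponent reduces to 160 mod 60 = 40; 29^40 ≡ 47 (mod 61).
Mod 23: 456 ≡ 19; by Fermat, exponent reduces to 160 mod 22 = 6; 19^6 ≡ 2 (mod 23).
Combine by CRT: x ≡ 47 (mod 61), x ≡ 2 (mod 23) ⇒ x ≡ 1267 (mod 1403).

1267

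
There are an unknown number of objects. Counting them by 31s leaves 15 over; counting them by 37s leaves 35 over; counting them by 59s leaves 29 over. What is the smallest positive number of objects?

48468

The moduli are pairwise coprime; M = 31·37·59 = 67673.
M/31 = 2183; 2183 ≡ 13 (mod 31); 13·12 ≡ 1, so inverse 12.
M/37 = 1829; 1829 ≡ 16 (mod 37); 16·7 ≡ 1, so inverse 7.
M/59 = 1147; 1147 ≡ 26 (mod 59); 26·25 ≡ 1, so inverse 25.
N ≡ 15·2183·12 + 35·1829·7 + 29·1147·25 = 1672620.
1672620 mod 67673 = 48468.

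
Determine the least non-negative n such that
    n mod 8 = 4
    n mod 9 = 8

44

Combine the congruences pairwise.
From n ≡ 4 (mod 8) write n = 4 + 8t. Substituting into n ≡ 8 (mod 9) gives 8t ≡ 4 (mod 9), and since 8⁻¹ ≡ 8 (mod 9), t ≡ 5. Hence n ≡ 4 + 8·5 = 44 (mod 72).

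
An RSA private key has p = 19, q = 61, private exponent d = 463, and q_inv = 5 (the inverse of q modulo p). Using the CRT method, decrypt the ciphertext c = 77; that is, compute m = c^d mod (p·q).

d_p = d mod (p−1) = 463 mod 18 = 13; d_q = d mod (q−1) = 43.
m₁ = c^(d_p) mod p: c ≡ 1 (mod 19), and 1^13 mod 19 = 1.
m₂ = c^(d_q) mod q: c ≡ 16 (mod 61), and 16^43 mod 61 = 56.
h = q_inv·(m₁ − m₂) mod p = 5·(1 − 56) mod 19 = 10.
m = m₂ + h·q = 56 + 10·61 = 666.

666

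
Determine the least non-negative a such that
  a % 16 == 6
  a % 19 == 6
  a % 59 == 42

From a ≡ 6 (mod 16) write a = 6 + 16t. Substituting into a ≡ 6 (mod 19) gives 16t ≡ 0 (mod 19), and since 16⁻¹ ≡ 6 (mod 19), t ≡ 0. Hence a ≡ 6 + 16·0 = 6 (mod 304).
From a ≡ 6 (mod 304) write a = 6 + 304t. Substituting into a ≡ 42 (mod 59) gives 304t ≡ 36 (mod 59), and since 9⁻¹ ≡ 46 (mod 59), t ≡ 4. Hence a ≡ 6 + 304·4 = 1222 (mod 17936).

1222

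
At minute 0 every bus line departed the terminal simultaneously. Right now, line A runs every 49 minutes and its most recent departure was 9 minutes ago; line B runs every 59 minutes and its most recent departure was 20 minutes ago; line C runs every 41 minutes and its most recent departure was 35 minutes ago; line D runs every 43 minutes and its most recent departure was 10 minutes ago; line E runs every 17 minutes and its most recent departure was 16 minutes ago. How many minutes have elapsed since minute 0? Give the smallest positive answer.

76452161

Combine the congruences pairwise.
From t ≡ 9 (mod 49) write t = 9 + 49s. Substituting into t ≡ 20 (mod 59) gives 49s ≡ 11 (mod 59), and since 49⁻¹ ≡ 53 (mod 59), s ≡ 52. Hence t ≡ 9 + 49·52 = 2557 (mod 2891).
From t ≡ 2557 (mod 2891) write t = 2557 + 2891s. Substituting into t ≡ 35 (mod 41) gives 2891s ≡ 20 (mod 41), and since 21⁻¹ ≡ 2 (mod 41), s ≡ 40. Hence t ≡ 2557 + 2891·40 = 118197 (mod 118531).
From t ≡ 118197 (mod 118531) write t = 118197 + 118531s. Substituting into t ≡ 10 (mod 43) gives 118531s ≡ 20 (mod 43), and since 23⁻¹ ≡ 15 (mod 43), s ≡ 42. Hence t ≡ 118197 + 118531·42 = 5096499 (mod 5096833).
From t ≡ 5096499 (mod 5096833) write t = 5096499 + 5096833s. Substituting into t ≡ 16 (mod 17) gives 5096833s ≡ 15 (mod 17), and since 12⁻¹ ≡ 10 (mod 17), s ≡ 14. Hence t ≡ 5096499 + 5096833·14 = 76452161 (mod 86646161).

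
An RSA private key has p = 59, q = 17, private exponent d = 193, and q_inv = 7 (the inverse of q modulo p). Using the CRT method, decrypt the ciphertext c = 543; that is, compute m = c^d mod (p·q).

d_p = d mod (p−1) = 193 mod 58 = 19; d_q = d mod (q−1) = 1.
m₁ = c^(d_p) mod p: c ≡ 12 (mod 59), and 12^19 mod 59 = 4.
m₂ = c^(d_q) mod q: c ≡ 16 (mod 17), and 16^1 mod 17 = 16.
h = q_inv·(m₁ − m₂) mod p = 7·(4 − 16) mod 59 = 34.
m = m₂ + h·q = 16 + 34·17 = 594.

594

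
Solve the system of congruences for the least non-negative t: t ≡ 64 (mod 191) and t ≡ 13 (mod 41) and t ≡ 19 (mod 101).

From t ≡ 64 (mod 191) write t = 64 + 191s. Substituting into t ≡ 13 (mod 41) gives 191s ≡ 31 (mod 41), and since 27⁻¹ ≡ 38 (mod 41), s ≡ 30. Hence t ≡ 64 + 191·30 = 5794 (mod 7831).
From t ≡ 5794 (mod 7831) write t = 5794 + 7831s. Substituting into t ≡ 19 (mod 101) gives 7831s ≡ 83 (mod 101), and since 54⁻¹ ≡ 58 (mod 101), s ≡ 67. Hence t ≡ 5794 + 7831·67 = 530471 (mod 790931).

530471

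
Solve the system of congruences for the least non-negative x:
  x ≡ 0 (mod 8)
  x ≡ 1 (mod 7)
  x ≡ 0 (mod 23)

Combine the congruences pairwise.
From x ≡ 0 (mod 8) write x = 0 + 8t. Substituting into x ≡ 1 (mod 7) gives 8t ≡ 1 (mod 7), and since 1⁻¹ ≡ 1 (mod 7), t ≡ 1. Hence x ≡ 0 + 8·1 = 8 (mod 56).
From x ≡ 8 (mod 56) write x = 8 + 56t. Substituting into x ≡ 0 (mod 23) gives 56t ≡ 15 (mod 23), and since 10⁻¹ ≡ 7 (mod 23), t ≡ 13. Hence x ≡ 8 + 56·13 = 736 (mod 1288).

736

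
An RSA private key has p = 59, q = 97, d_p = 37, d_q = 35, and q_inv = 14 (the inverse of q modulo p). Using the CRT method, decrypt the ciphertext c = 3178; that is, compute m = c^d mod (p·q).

m₁ = c^(d_p) mod p: c ≡ 51 (mod 59), and 51^37 mod 59 = 35.
m₂ = c^(d_q) mod q: c ≡ 74 (mod 97), and 74^35 mod 97 = 57.
h = q_inv·(m₁ − m₂) mod p = 14·(35 − 57) mod 59 = 46.
m = m₂ + h·q = 57 + 46·97 = 4519.

4519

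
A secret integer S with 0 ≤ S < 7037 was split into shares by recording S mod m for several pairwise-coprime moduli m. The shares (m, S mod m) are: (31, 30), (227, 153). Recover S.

6509

From S ≡ 30 (mod 31) write S = 30 + 31t. Substituting into S ≡ 153 (mod 227) gives 31t ≡ 123 (mod 227), and since 31⁻¹ ≡ 22 (mod 227), t ≡ 209. Hence S ≡ 30 + 31·209 = 6509 (mod 7037).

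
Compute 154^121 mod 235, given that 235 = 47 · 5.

44

Mod 47: 154 ≡ 13; by Fermat, exponent reduces to 121 mod 46 = 29; 13^29 ≡ 44 (mod 47).
Mod 5: 154 ≡ 4; by Fermat, exponent reduces to 121 mod 4 = 1; 4^1 ≡ 4 (mod 5).
Combine by CRT: x ≡ 44 (mod 47), x ≡ 4 (mod 5) ⇒ x ≡ 44 (mod 235).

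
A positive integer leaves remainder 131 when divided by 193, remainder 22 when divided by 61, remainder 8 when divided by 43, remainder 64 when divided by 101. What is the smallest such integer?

From N ≡ 131 (mod 193) write N = 131 + 193t. Substituting into N ≡ 22 (mod 61) gives 193t ≡ 13 (mod 61), and since 10⁻¹ ≡ 55 (mod 61), t ≡ 44. Hence N ≡ 131 + 193·44 = 8623 (mod 11773).
From N ≡ 8623 (mod 11773) write N = 8623 + 11773t. Substituting into N ≡ 8 (mod 43) gives 11773t ≡ 28 (mod 43), and since 34⁻¹ ≡ 19 (mod 43), t ≡ 16. Hence N ≡ 8623 + 11773·16 = 196991 (mod 506239).
From N ≡ 196991 (mod 506239) write N = 196991 + 506239t. Substituting into N ≡ 64 (mod 101) gives 506239t ≡ 23 (mod 101), and since 27⁻¹ ≡ 15 (mod 101), t ≡ 42. Hence N ≡ 196991 + 506239·42 = 21459029 (mod 51130139).

21459029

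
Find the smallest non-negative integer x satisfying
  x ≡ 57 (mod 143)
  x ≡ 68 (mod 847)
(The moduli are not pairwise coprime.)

Combine the congruences pairwise.
gcd(143, 847) = 11 and 11 | (68 − 57), so the pair is consistent; merging gives x ≡ 915 (mod 11011), where 11011 = lcm(143, 847).
The solution is unique modulo lcm(143, 847) = 11011.

915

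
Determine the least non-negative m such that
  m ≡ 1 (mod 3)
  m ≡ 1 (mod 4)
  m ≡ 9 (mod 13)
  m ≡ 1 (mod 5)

61

The moduli are pairwise coprime; N = 3·4·13·5 = 780.
N/3 = 260; 260 ≡ 2 (mod 3); 2·2 ≡ 1, so inverse 2.
N/4 = 195; 195 ≡ 3 (mod 4); 3·3 ≡ 1, so inverse 3.
N/13 = 60; 60 ≡ 8 (mod 13); 8·5 ≡ 1, so inverse 5.
N/5 = 156; 156 ≡ 1 (mod 5), inverse 1.
m ≡ 1·260·2 + 1·195·3 + 9·60·5 + 1·156·1 = 3961.
3961 mod 780 = 61.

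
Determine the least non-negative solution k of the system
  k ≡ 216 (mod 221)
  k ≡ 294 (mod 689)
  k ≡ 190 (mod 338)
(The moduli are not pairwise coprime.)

173922

Combine the congruences pairwise.
gcd(221, 689) = 13 and 13 | (294 − 216), so the pair is consistent; merging gives k ≡ 9940 (mod 11713), where 11713 = lcm(221, 689).
gcd(11713, 338) = 13 and 13 | (190 − 9940), so the pair is consistent; merging gives k ≡ 173922 (mod 304538), where 304538 = lcm(11713, 338).
The solution is unique modulo lcm(221, 689, 338) = 304538.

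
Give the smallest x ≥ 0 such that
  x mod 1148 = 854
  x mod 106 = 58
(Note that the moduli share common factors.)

4298

gcd(1148, 106) = 2 and 2 | (58 − 854), so the pair is consistent; merging gives x ≡ 4298 (mod 60844), where 60844 = lcm(1148, 106).
The solution is unique modulo lcm(1148, 106) = 60844.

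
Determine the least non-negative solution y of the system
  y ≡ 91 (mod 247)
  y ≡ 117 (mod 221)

338

gcd(247, 221) = 13 and 13 | (117 − 91), so the pair is consistent; merging gives y ≡ 338 (mod 4199), where 4199 = lcm(247, 221).
The solution is unique modulo lcm(247, 221) = 4199.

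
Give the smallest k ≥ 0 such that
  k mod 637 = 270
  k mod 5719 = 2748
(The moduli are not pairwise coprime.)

gcd(637, 5719) = 7 and 7 | (2748 − 270), so the pair is consistent; merging gives k ≡ 494582 (mod 520429), where 520429 = lcm(637, 5719).
The solution is unique modulo lcm(637, 5719) = 520429.

494582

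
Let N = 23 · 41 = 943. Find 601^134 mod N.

Mod 23: 601 ≡ 3; by Fermat, exponent reduces to 134 mod 22 = 2; 3^2 ≡ 9 (mod 23).
Mod 41: 601 ≡ 27; by Fermat, exponent reduces to 134 mod 40 = 14; 27^14 ≡ 9 (mod 41).
Combine by CRT: x ≡ 9 (mod 23), x ≡ 9 (mod 41) ⇒ x ≡ 9 (mod 943).

9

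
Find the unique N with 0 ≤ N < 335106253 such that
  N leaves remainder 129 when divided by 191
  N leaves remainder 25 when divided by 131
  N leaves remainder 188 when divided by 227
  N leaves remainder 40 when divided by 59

85573286

The moduli are pairwise coprime; M = 191·131·227·59 = 335106253.
M/191 = 1754483; 1754483 ≡ 148 (mod 191); 148·151 ≡ 1, so inverse 151.
M/131 = 2558063; 2558063 ≡ 26 (mod 131); 26·126 ≡ 1, so inverse 126.
M/227 = 1476239; 1476239 ≡ 58 (mod 227); 58·137 ≡ 1, so inverse 137.
M/59 = 5679767; 5679767 ≡ 14 (mod 59); 14·38 ≡ 1, so inverse 38.
N ≡ 129·1754483·151 + 25·2558063·126 + 188·1476239·137 + 40·5679767·38 = 88888730331.
88888730331 mod 335106253 = 85573286.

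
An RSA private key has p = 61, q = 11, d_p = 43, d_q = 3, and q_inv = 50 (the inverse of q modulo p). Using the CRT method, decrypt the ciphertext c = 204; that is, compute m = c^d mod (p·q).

m₁ = c^(d_p) mod p: c ≡ 21 (mod 61), and 21^43 mod 61 = 40.
m₂ = c^(d_q) mod q: c ≡ 6 (mod 11), and 6^3 mod 11 = 7.
h = q_inv·(m₁ − m₂) mod p = 50·(40 − 7) mod 61 = 3.
m = m₂ + h·q = 7 + 3·11 = 40.

40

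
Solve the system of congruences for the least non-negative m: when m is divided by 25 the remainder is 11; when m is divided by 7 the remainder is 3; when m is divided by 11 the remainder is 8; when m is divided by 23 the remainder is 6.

7136

The moduli are pairwise coprime; N = 25·7·11·23 = 44275.
N/25 = 1771; 1771 ≡ 21 (mod 25); 21·6 ≡ 1, so inverse 6.
N/7 = 6325; 6325 ≡ 4 (mod 7); 4·2 ≡ 1, so inverse 2.
N/11 = 4025; 4025 ≡ 10 (mod 11); 10·10 ≡ 1, so inverse 10.
N/23 = 1925; 1925 ≡ 16 (mod 23); 16·13 ≡ 1, so inverse 13.
m ≡ 11·1771·6 + 3·6325·2 + 8·4025·10 + 6·1925·13 = 626986.
626986 mod 44275 = 7136.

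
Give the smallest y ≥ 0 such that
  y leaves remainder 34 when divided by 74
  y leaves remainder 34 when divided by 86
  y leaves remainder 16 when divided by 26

19126

gcd(74, 86) = 2 and 2 | (34 − 34), so the pair is consistent; merging gives y ≡ 34 (mod 3182), where 3182 = lcm(74, 86).
gcd(3182, 26) = 2 and 2 | (16 − 34), so the pair is consistent; merging gives y ≡ 19126 (mod 41366), where 41366 = lcm(3182, 26).
The solution is unique modulo lcm(74, 86, 26) = 41366.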